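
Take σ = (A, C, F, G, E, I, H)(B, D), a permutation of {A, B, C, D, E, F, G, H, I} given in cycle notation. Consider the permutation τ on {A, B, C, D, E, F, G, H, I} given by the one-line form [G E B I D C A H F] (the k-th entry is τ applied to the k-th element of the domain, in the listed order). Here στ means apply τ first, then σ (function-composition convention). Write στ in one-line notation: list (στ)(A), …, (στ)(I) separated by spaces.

For each element, apply τ then σ: A → G → E; B → E → I; C → B → D; D → I → H; E → D → B; F → C → F; G → A → C; H → H → A; I → F → G.
Collecting the images, στ = [E I D H B F C A G].

E I D H B F C A G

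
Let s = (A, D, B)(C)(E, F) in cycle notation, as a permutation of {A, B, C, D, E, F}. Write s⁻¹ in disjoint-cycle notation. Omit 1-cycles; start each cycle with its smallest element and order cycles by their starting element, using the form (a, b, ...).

(A, B, D)(E, F)

The inverse reverses each cycle.
Reversing each cycle of s and rotating so the smallest element leads gives (A, B, D)(E, F).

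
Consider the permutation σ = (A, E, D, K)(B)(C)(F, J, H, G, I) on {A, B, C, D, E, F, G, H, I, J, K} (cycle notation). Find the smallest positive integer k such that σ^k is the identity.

The cycle type of σ is (5, 4, 1, 1).
The order is lcm(5, 4) = 20.

20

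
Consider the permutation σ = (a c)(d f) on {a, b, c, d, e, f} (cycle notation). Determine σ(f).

In the cycle (d f), f is followed by d, so σ(f) = d.

d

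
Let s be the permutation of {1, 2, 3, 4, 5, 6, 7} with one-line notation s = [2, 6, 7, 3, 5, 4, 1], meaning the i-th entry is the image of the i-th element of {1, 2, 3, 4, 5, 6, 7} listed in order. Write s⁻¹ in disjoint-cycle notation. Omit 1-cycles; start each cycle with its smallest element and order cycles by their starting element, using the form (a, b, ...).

(1, 7, 3, 4, 6, 2)

The cycle decomposition of s is (1, 2, 6, 4, 3, 7).
Reversing each cycle (and rotating so the smallest element leads) gives s⁻¹ = (1, 7, 3, 4, 6, 2).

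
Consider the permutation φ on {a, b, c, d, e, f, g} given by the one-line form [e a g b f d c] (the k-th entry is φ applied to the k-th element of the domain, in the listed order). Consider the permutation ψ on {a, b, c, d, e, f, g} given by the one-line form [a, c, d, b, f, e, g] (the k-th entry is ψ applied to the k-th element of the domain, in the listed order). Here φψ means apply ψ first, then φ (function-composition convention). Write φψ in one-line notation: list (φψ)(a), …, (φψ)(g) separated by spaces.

Chase each element through ψ then φ: a → a → e; b → c → g; c → d → b; d → b → a; e → f → d; f → e → f; g → g → c.
So φψ in one-line form is e g b a d f c.

e g b a d f c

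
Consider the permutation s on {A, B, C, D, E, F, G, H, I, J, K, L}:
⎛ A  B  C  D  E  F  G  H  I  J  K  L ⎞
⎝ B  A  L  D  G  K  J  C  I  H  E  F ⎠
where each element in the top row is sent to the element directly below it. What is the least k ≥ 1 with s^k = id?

8

Writing s as disjoint cycles, the cycle lengths are 8, 2, 1, 1.
The order is lcm(8, 2) = 8.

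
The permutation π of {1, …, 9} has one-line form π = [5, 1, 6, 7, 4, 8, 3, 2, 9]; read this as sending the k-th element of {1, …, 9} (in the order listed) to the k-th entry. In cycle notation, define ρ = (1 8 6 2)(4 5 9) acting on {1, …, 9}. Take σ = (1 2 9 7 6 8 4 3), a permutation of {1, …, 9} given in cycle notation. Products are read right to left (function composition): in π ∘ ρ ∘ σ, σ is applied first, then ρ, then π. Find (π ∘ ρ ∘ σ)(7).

1

(π ∘ ρ ∘ σ)(7) = π(ρ(σ(7))). σ(7) = 6, then ρ(6) = 2, then π(2) = 1, so the result is 1.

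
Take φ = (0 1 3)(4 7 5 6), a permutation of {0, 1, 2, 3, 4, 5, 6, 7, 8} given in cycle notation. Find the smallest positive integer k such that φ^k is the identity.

The disjoint cycles have lengths 4, 3, 1, 1.
The order is lcm(4, 3) = 12.

12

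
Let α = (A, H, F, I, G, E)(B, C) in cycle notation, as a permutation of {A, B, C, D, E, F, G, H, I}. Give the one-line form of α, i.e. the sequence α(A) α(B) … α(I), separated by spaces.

Image by image: A→H, B→C, C→B, D→D, E→A, F→I, G→E, H→F, I→G.
So the one-line form is H C B D A I E F G.

H C B D A I E F G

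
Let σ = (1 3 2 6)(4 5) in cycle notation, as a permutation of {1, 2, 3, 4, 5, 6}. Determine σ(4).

In the cycle (4 5), 4 is followed by 5, so σ(4) = 5.

5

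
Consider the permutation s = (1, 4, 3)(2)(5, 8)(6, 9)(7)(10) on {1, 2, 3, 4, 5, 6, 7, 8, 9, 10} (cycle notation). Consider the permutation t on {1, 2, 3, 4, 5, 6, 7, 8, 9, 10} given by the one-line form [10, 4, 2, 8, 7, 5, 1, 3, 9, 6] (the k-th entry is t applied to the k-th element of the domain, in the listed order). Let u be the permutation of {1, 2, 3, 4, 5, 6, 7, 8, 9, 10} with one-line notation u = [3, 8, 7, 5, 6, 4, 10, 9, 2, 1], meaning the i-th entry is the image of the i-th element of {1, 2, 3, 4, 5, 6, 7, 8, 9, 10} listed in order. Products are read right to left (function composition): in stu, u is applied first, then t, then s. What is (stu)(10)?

10

(stu)(10) = s(t(u(10))). u(10) = 1, then t(1) = 10, then s(10) = 10, so the result is 10.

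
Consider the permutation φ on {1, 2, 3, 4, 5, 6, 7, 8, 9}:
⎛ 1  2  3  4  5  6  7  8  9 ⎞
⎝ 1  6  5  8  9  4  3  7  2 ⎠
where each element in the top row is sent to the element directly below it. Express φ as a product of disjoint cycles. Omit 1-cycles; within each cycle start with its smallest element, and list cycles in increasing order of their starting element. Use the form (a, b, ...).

From 2: 2 → 6 → 4 → 8 → 7 → 3 → 5 → 9 → 2, closing the cycle (2, 6, 4, 8, 7, 3, 5, 9).
Repeating from the next unused element and collecting all non-trivial cycles gives (2, 6, 4, 8, 7, 3, 5, 9).

(2, 6, 4, 8, 7, 3, 5, 9)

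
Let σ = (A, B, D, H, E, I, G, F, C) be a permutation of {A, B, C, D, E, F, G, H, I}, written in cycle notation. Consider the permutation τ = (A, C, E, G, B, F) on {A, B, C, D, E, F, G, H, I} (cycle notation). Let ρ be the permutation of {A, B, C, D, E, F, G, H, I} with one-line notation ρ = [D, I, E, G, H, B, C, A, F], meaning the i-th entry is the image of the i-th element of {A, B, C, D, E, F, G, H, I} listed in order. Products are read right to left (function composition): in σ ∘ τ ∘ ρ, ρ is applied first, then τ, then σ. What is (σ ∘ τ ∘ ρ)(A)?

H

(σ ∘ τ ∘ ρ)(A) = σ(τ(ρ(A))). ρ(A) = D, then τ(D) = D, then σ(D) = H, so the result is H.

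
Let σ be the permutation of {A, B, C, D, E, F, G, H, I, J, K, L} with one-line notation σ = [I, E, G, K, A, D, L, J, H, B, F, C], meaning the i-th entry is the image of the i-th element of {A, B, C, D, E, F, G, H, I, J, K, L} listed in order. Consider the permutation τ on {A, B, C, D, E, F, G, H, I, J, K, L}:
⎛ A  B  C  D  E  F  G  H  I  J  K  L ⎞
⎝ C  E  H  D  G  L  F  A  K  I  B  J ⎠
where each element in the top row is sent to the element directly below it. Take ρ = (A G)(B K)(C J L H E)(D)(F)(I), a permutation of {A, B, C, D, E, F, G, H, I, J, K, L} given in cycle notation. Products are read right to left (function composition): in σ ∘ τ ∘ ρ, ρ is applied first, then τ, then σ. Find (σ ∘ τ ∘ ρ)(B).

E

Chase B: ρ(B) = K; τ(K) = B; σ(B) = E. Hence (σ ∘ τ ∘ ρ)(B) = E.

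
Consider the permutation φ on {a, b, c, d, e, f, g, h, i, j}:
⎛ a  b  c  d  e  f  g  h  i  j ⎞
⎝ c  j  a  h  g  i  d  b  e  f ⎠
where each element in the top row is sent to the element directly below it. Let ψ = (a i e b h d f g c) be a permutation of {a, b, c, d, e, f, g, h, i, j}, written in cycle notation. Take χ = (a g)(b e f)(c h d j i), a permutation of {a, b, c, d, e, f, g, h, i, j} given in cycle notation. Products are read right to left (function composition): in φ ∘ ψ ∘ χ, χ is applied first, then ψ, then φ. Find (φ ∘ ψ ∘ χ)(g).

e

Chase g: χ(g) = a; ψ(a) = i; φ(i) = e. Hence (φ ∘ ψ ∘ χ)(g) = e.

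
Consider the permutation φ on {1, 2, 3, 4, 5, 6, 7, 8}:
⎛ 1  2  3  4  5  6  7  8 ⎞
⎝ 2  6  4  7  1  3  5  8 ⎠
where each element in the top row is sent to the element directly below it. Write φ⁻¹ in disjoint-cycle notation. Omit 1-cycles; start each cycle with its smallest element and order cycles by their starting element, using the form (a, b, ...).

(1, 5, 7, 4, 3, 6, 2)

First write φ in disjoint cycles: (1, 2, 6, 3, 4, 7, 5).
The inverse reverses every cycle; in canonical form, φ⁻¹ = (1, 5, 7, 4, 3, 6, 2).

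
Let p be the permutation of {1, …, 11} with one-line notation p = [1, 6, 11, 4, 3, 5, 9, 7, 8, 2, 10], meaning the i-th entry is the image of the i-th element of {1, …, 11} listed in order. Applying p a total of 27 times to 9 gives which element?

9

Tracing 9 → 8 → … returns to 9 after 3 steps, so 9 lies in a 3-cycle (7 9 8).
On a 3-cycle, p^3 is the identity, so p^27 = p^0 there (27 ≡ 0 mod 3).
So p^27(9) = 9.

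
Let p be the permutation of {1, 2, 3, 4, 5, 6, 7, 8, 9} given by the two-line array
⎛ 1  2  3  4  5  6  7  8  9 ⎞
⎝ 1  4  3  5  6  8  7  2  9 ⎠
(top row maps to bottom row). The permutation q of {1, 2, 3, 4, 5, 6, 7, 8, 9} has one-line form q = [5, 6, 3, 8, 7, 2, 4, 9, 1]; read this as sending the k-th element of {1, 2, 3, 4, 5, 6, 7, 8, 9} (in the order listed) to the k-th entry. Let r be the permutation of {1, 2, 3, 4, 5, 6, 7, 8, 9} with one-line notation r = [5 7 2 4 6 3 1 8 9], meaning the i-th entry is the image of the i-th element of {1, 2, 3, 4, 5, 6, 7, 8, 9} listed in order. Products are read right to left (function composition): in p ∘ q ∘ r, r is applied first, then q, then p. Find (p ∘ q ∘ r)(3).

Chase 3: r(3) = 2; q(2) = 6; p(6) = 8. Hence (p ∘ q ∘ r)(3) = 8.

8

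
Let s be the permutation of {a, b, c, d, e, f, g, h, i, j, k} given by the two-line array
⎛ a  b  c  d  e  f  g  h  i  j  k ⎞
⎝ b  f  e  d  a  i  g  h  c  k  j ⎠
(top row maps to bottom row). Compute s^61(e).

a

Tracing e → a → … returns to e after 6 steps, so e lies in a 6-cycle (a, b, f, i, c, e).
On a 6-cycle, s^6 is the identity, so s^61 = s^1 there (61 ≡ 1 mod 6).
Stepping 1 place around the cycle: e → a.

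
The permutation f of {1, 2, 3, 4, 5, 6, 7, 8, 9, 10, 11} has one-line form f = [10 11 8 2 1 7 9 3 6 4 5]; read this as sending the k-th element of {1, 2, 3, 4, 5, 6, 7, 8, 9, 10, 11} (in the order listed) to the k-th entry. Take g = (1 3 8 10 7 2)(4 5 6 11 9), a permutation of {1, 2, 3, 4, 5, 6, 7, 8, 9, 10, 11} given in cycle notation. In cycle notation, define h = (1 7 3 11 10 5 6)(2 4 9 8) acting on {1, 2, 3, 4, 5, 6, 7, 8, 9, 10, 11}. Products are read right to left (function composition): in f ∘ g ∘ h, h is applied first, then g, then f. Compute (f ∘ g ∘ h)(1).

11

Chase 1: h(1) = 7; g(7) = 2; f(2) = 11. Hence (f ∘ g ∘ h)(1) = 11.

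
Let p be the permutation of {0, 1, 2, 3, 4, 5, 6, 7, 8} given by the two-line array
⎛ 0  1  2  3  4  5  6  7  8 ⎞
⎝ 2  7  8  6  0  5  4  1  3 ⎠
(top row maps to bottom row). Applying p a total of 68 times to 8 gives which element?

Tracing 8 → 3 → … returns to 8 after 6 steps, so 8 lies in a 6-cycle (0 2 8 3 6 4).
Powers repeat with period 6 on this cycle, and 68 mod 6 = 2, so p^68(8) = p^2(8).
Stepping 2 places around the cycle: 8 → 3 → 6.

6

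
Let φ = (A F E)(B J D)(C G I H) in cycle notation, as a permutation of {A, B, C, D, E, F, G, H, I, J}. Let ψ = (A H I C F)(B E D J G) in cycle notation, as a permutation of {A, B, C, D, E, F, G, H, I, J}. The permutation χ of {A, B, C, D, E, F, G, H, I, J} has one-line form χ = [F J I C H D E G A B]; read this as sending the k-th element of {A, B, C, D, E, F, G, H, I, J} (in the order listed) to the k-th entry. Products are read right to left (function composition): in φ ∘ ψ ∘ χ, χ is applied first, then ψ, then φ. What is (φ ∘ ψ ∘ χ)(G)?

(φ ∘ ψ ∘ χ)(G) = φ(ψ(χ(G))). χ(G) = E, then ψ(E) = D, then φ(D) = B, so the result is B.

B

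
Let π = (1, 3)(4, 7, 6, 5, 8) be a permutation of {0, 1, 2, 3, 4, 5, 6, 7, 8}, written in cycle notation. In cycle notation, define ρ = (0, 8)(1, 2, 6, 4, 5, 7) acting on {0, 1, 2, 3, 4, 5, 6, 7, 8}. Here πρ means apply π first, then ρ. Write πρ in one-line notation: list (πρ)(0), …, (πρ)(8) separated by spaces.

8 3 6 2 1 0 7 4 5

Chase each element through π then ρ: 0 → 0 → 8; 1 → 3 → 3; 2 → 2 → 6; 3 → 1 → 2; 4 → 7 → 1; 5 → 8 → 0; 6 → 5 → 7; 7 → 6 → 4; 8 → 4 → 5.
So πρ in one-line form is 8 3 6 2 1 0 7 4 5.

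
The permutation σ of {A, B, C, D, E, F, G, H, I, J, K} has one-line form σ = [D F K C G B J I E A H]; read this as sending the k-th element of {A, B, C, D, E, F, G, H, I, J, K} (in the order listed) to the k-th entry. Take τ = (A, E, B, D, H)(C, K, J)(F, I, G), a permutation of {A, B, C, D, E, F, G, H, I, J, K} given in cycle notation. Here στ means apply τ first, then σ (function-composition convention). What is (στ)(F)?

E

First apply τ: τ(F) = I, then σ(I) = E. Thus (στ)(F) = E.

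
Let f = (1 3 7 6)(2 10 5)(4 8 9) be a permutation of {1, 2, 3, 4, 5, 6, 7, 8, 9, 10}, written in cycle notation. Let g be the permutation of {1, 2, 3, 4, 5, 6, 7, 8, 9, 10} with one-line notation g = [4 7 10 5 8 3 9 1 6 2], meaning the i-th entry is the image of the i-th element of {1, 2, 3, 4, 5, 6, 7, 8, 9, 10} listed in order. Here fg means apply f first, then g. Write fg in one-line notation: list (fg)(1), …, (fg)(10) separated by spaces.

Chase each element through f then g: 1 → 3 → 10; 2 → 10 → 2; 3 → 7 → 9; 4 → 8 → 1; 5 → 2 → 7; 6 → 1 → 4; 7 → 6 → 3; 8 → 9 → 6; 9 → 4 → 5; 10 → 5 → 8.
So fg in one-line form is 10 2 9 1 7 4 3 6 5 8.

10 2 9 1 7 4 3 6 5 8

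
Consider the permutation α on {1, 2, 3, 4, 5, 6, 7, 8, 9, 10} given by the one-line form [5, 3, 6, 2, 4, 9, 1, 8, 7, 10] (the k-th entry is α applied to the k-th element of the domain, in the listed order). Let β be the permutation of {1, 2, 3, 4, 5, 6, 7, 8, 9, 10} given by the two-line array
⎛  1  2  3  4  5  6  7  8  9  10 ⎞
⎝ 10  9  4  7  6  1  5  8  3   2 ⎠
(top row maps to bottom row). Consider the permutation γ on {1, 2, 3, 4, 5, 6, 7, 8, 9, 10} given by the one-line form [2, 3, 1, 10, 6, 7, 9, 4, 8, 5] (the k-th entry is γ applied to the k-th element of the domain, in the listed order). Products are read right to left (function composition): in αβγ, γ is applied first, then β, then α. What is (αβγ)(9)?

(αβγ)(9) = α(β(γ(9))). γ(9) = 8, then β(8) = 8, then α(8) = 8, so the result is 8.

8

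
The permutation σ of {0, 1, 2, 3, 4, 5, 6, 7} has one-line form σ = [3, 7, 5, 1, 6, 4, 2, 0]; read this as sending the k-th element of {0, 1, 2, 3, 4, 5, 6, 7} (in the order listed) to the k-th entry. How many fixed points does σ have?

No element satisfies σ(x) = x, so there are 0 fixed points.

0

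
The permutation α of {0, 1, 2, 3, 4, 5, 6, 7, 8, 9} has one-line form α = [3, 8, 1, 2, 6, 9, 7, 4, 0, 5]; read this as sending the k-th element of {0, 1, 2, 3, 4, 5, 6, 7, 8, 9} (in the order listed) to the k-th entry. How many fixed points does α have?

0

No element satisfies α(x) = x, so there are 0 fixed points.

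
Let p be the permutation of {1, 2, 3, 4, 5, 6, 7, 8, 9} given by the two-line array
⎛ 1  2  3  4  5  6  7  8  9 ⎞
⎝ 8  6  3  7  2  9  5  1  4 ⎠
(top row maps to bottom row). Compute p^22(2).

Tracing 2 → 6 → … returns to 2 after 6 steps, so 2 lies in a 6-cycle (2 6 9 4 7 5).
Powers repeat with period 6 on this cycle, and 22 mod 6 = 4, so p^22(2) = p^4(2).
Stepping 4 places around the cycle: 2 → 6 → 9 → 4 → 7.

7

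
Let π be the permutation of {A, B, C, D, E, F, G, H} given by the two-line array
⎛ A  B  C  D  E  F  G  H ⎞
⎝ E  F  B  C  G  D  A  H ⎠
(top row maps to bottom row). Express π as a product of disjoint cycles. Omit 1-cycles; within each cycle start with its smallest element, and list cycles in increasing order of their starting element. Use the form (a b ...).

Iterating π from A gives A → E → G → A; that is the 3-cycle (A E G).
Repeating from the next unused element and collecting all non-trivial cycles gives (A E G)(B F D C).

(A E G)(B F D C)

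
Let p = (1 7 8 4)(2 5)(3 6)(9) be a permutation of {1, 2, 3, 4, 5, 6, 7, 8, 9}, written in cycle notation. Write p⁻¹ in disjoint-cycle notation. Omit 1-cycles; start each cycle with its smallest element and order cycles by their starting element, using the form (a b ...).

(1 4 8 7)(2 5)(3 6)

If p sends a → b within a cycle, p⁻¹ sends b → a; equivalently, reverse each cycle.
After reversing and putting each cycle's least element first, p⁻¹ = (1 4 8 7)(2 5)(3 6).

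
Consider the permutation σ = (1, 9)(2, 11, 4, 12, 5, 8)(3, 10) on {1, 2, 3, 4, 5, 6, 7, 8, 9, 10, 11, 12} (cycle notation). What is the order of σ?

The cycle type of σ is (6, 2, 2, 1, 1).
The order of σ is the least common multiple of its cycle lengths: lcm(6, 2, 2) = 6.

6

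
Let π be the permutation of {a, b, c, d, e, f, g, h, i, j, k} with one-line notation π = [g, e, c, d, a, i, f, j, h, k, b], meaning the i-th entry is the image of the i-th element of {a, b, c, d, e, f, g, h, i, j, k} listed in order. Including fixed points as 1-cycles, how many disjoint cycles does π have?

The cycle decomposition is (a, g, f, i, h, j, k, b, e)(c)(d), which has 3 cycles (counting 1-cycles).

3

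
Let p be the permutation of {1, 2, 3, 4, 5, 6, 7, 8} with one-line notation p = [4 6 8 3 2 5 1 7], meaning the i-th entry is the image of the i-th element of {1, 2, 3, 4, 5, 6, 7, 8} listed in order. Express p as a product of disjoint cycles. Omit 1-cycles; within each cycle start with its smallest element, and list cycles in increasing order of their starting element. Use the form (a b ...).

Start at 1 and follow images: 1 → 4 → 3 → 8 → 7 → 1, giving the cycle (1 4 3 8 7).
Repeating from the next unused element and collecting all non-trivial cycles gives (1 4 3 8 7)(2 6 5).

(1 4 3 8 7)(2 6 5)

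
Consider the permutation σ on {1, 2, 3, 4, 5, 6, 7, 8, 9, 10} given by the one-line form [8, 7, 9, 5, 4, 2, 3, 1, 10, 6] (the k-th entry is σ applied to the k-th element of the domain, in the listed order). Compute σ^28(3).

2

Tracing 3 → 9 → … returns to 3 after 6 steps, so 3 lies in a 6-cycle (2, 7, 3, 9, 10, 6).
Since the cycle has length 6, σ^28 acts on it the same as σ^4 (28 mod 6 = 4).
Advancing 4 steps from 3: 3 → 9 → 10 → 6 → 2.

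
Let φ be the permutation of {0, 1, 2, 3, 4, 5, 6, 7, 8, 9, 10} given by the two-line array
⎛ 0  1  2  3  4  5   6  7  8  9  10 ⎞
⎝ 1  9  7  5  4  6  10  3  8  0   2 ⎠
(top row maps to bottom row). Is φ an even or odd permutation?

In disjoint-cycle form the cycle lengths are 6, 3, 1, 1.
A cycle of length ℓ contributes ℓ−1 transpositions, so φ is a product of 5 + 2 = 7 transpositions — odd.

odd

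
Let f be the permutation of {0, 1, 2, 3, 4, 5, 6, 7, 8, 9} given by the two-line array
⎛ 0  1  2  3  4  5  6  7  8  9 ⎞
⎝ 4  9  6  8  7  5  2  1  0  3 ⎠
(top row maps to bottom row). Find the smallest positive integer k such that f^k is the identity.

14

Writing f as disjoint cycles, the cycle lengths are 7, 2, 1.
The order is lcm(7, 2) = 14.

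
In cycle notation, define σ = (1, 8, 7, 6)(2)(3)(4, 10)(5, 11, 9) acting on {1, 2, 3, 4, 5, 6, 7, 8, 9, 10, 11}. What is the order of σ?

The cycle type of σ is (4, 3, 2, 1, 1).
Since disjoint cycles commute, ord(σ) = lcm(4, 3, 2) = 12.

12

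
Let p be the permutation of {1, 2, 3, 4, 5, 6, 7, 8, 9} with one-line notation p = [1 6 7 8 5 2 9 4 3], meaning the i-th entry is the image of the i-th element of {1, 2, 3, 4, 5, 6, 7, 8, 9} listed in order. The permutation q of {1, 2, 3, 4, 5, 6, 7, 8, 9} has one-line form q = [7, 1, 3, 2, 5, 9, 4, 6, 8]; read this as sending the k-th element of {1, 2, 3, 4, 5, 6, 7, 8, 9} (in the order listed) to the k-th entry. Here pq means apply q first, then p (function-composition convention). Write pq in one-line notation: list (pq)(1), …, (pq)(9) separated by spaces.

(pq)(x) = p(q(x)). Computing each image: p(q(1)) = p(7) = 9, p(q(2)) = p(1) = 1, p(q(3)) = p(3) = 7, p(q(4)) = p(2) = 6, p(q(5)) = p(5) = 5, p(q(6)) = p(9) = 3, p(q(7)) = p(4) = 8, p(q(8)) = p(6) = 2, p(q(9)) = p(8) = 4.
Hence pq = [9 1 7 6 5 3 8 2 4].

9 1 7 6 5 3 8 2 4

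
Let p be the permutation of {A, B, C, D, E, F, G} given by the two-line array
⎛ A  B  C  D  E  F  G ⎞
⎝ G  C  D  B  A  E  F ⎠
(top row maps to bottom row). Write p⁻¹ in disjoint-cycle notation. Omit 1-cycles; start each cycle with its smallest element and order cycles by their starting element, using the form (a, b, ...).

(A, E, F, G)(B, D, C)

The cycle decomposition of p is (A, G, F, E)(B, C, D).
The inverse reverses every cycle; in canonical form, p⁻¹ = (A, E, F, G)(B, D, C).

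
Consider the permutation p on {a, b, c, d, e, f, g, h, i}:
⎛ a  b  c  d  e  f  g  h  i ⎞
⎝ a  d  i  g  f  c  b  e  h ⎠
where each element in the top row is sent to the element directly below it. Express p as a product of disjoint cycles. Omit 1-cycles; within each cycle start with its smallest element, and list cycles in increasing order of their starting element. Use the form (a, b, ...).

Start at b and follow images: b → d → g → b, giving the cycle (b, d, g).
Repeating from the next unused element and collecting all non-trivial cycles gives (b, d, g)(c, i, h, e, f).

(b, d, g)(c, i, h, e, f)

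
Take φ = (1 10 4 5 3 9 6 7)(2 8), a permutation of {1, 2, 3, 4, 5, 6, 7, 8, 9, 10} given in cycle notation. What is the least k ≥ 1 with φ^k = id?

The cycle type of φ is (8, 2).
The order of φ is the least common multiple of its cycle lengths: lcm(8, 2) = 8.

8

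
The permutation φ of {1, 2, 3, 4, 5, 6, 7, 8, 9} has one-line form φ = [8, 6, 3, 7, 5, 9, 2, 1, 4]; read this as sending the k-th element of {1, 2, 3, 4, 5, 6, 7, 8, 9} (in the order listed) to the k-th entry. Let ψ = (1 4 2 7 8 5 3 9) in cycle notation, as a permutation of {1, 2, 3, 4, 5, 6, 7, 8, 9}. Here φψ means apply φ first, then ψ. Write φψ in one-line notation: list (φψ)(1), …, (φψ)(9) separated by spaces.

(φψ)(x) = ψ(φ(x)). Computing each image: ψ(φ(1)) = ψ(8) = 5, ψ(φ(2)) = ψ(6) = 6, ψ(φ(3)) = ψ(3) = 9, ψ(φ(4)) = ψ(7) = 8, ψ(φ(5)) = ψ(5) = 3, ψ(φ(6)) = ψ(9) = 1, ψ(φ(7)) = ψ(2) = 7, ψ(φ(8)) = ψ(1) = 4, ψ(φ(9)) = ψ(4) = 2.
Hence φψ = [5 6 9 8 3 1 7 4 2].

5 6 9 8 3 1 7 4 2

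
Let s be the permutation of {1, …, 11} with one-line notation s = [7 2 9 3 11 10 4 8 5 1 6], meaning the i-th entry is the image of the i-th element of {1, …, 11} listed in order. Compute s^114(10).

5

Tracing 10 → 1 → … returns to 10 after 9 steps, so 10 lies in a 9-cycle (1 7 4 3 9 5 11 6 10).
On a 9-cycle, s^9 is the identity, so s^114 = s^6 there (114 ≡ 6 mod 9).
Stepping 6 places around the cycle: 10 → 1 → 7 → 4 → 3 → 9 → 5.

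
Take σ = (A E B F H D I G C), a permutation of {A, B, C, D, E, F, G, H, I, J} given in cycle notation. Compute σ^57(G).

G lies in the 9-cycle (A E B F H D I G C).
Powers repeat with period 9 on this cycle, and 57 mod 9 = 3, so σ^57(G) = σ^3(G).
Stepping 3 places around the cycle: G → C → A → E.

E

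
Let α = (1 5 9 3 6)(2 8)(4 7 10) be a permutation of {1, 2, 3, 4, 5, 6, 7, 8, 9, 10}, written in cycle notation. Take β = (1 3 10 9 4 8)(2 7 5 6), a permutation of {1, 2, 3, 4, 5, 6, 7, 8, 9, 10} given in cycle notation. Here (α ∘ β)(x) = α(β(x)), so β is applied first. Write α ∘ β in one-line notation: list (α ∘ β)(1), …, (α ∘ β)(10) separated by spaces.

6 10 4 2 1 8 9 5 7 3

(α ∘ β)(x) = α(β(x)). Computing each image: α(β(1)) = α(3) = 6, α(β(2)) = α(7) = 10, α(β(3)) = α(10) = 4, α(β(4)) = α(8) = 2, α(β(5)) = α(6) = 1, α(β(6)) = α(2) = 8, α(β(7)) = α(5) = 9, α(β(8)) = α(1) = 5, α(β(9)) = α(4) = 7, α(β(10)) = α(9) = 3.
Hence α ∘ β = [6 10 4 2 1 8 9 5 7 3].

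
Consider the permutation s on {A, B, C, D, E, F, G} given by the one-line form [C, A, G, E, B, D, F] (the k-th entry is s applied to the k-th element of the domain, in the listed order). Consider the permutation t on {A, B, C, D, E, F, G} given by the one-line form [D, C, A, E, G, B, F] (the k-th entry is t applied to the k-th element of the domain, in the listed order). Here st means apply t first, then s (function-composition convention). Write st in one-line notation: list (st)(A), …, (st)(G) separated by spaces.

E G C B F A D

For each element, apply t then s: A → D → E; B → C → G; C → A → C; D → E → B; E → G → F; F → B → A; G → F → D.
So st in one-line form is E G C B F A D.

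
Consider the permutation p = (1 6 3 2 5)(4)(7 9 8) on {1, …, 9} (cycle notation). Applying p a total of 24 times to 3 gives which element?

3 lies in the 5-cycle (1 6 3 2 5).
Since the cycle has length 5, p^24 acts on it the same as p^4 (24 mod 5 = 4).
Stepping 4 places around the cycle: 3 → 2 → 5 → 1 → 6.

6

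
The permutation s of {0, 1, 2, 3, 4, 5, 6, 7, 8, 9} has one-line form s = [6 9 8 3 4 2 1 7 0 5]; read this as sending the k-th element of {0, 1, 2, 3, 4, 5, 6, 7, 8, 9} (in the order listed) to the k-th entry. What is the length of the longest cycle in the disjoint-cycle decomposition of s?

Decomposing into disjoint cycles gives (0 6 1 9 5 2 8); the longest has length 7.

7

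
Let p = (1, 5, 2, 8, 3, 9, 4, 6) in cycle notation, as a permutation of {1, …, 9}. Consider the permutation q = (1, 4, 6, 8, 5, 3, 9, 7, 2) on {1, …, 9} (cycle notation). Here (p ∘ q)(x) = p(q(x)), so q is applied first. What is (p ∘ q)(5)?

9

(p ∘ q)(5) = p(q(5)). q(5) = 3, then p(3) = 9. So (p ∘ q)(5) = 9.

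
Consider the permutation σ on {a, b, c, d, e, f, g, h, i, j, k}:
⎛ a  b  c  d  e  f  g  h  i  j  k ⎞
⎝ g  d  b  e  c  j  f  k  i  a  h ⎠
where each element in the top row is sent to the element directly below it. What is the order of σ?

Decomposing into disjoint cycles gives cycle lengths 4, 4, 2, 1.
Since disjoint cycles commute, ord(σ) = lcm(4, 4, 2) = 4.

4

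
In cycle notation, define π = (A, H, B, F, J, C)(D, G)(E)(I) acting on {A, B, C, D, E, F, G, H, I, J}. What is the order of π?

The disjoint cycles have lengths 6, 2, 1, 1.
The order is lcm(6, 2) = 6.

6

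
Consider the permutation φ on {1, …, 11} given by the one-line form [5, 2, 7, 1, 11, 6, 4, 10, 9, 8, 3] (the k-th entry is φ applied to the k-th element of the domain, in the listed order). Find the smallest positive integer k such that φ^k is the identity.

Decomposing into disjoint cycles gives cycle lengths 6, 2, 1, 1, 1.
The order is lcm(6, 2) = 6.

6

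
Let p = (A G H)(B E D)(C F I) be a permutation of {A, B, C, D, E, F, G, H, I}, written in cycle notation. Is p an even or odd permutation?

even

The cycle lengths are 3, 3, 3.
A cycle is odd iff its length is even; p has 0 even-length cycles, so sgn(p) = (−1)^0 and p is even.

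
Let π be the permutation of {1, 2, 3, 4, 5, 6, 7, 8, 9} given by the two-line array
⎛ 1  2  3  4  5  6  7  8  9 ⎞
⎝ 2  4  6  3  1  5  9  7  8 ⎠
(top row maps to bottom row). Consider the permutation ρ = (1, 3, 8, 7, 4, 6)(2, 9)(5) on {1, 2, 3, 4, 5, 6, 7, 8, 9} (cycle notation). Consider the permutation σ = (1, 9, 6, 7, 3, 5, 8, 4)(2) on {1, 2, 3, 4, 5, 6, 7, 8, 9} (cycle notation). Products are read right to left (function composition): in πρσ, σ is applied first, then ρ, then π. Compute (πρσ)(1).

4

(πρσ)(1) = π(ρ(σ(1))). σ(1) = 9, then ρ(9) = 2, then π(2) = 4, so the result is 4.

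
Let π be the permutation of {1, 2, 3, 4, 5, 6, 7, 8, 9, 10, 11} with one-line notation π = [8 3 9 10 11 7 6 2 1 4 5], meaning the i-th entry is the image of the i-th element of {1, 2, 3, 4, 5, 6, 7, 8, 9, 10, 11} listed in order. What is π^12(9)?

8

Tracing 9 → 1 → … returns to 9 after 5 steps, so 9 lies in a 5-cycle (1, 8, 2, 3, 9).
On a 5-cycle, π^5 is the identity, so π^12 = π^2 there (12 ≡ 2 mod 5).
Stepping 2 places around the cycle: 9 → 1 → 8.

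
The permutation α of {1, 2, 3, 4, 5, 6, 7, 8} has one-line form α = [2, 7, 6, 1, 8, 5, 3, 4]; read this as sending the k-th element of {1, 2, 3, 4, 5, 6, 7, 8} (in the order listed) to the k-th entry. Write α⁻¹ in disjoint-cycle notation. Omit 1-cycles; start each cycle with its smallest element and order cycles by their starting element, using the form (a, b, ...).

(1, 4, 8, 5, 6, 3, 7, 2)

The cycle decomposition of α is (1, 2, 7, 3, 6, 5, 8, 4).
The inverse reverses every cycle; in canonical form, α⁻¹ = (1, 4, 8, 5, 6, 3, 7, 2).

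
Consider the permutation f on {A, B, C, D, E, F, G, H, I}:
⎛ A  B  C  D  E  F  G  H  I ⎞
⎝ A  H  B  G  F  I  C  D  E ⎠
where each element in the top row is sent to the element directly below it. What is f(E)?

F

The entry below E in the array is F, so f(E) = F.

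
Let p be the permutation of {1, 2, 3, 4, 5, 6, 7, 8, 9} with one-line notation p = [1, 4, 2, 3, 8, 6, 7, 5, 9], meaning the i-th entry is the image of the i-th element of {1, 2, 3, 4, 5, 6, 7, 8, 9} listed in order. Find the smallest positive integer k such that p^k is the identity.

6

The disjoint-cycle form of p has cycle lengths 3, 2, 1, 1, 1, 1.
Since disjoint cycles commute, ord(p) = lcm(3, 2) = 6.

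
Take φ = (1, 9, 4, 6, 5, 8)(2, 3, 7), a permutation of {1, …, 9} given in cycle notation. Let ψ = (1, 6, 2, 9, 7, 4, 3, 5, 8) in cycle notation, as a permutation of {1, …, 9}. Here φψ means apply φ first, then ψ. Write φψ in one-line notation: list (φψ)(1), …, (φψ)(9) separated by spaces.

7 5 4 2 1 8 9 6 3

Chase each element through φ then ψ: 1 → 9 → 7; 2 → 3 → 5; 3 → 7 → 4; 4 → 6 → 2; 5 → 8 → 1; 6 → 5 → 8; 7 → 2 → 9; 8 → 1 → 6; 9 → 4 → 3.
Collecting the images, φψ = [7 5 4 2 1 8 9 6 3].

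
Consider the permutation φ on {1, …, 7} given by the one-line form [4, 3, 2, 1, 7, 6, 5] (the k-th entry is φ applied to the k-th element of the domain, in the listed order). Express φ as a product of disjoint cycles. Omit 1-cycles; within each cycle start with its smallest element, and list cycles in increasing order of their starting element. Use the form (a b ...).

(1 4)(2 3)(5 7)

Iterating φ from 1 gives 1 → 4 → 1; that is the 2-cycle (1 4).
Repeating from the next unused element and collecting all non-trivial cycles gives (1 4)(2 3)(5 7).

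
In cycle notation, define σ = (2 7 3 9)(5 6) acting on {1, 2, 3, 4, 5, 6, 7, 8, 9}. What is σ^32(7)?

7

7 lies in the 4-cycle (2 7 3 9).
On a 4-cycle, σ^4 is the identity, so σ^32 = σ^0 there (32 ≡ 0 mod 4).
So σ^32(7) = 7.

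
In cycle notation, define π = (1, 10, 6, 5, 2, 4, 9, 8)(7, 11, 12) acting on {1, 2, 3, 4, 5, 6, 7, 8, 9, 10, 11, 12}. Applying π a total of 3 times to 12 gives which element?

12 lies in the 3-cycle (7, 11, 12).
Powers repeat with period 3 on this cycle, and 3 mod 3 = 0, so π^3(12) = π^0(12).
So π^3(12) = 12.

12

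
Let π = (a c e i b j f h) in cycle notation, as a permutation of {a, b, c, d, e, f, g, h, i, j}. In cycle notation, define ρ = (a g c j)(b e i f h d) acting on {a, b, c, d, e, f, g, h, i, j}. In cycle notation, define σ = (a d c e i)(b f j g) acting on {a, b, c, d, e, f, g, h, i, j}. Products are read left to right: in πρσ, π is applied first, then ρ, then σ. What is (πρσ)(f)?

c

Chase f: π(f) = h; ρ(h) = d; σ(d) = c. Hence (πρσ)(f) = c.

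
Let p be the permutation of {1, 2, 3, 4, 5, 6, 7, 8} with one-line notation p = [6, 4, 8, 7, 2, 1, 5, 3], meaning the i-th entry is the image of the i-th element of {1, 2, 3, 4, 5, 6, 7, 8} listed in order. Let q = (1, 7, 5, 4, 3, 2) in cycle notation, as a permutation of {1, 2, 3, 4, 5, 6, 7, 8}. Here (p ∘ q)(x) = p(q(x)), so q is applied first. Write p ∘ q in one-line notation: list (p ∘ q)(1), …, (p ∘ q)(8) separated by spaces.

(p ∘ q)(x) = p(q(x)). Computing each image: p(q(1)) = p(7) = 5, p(q(2)) = p(1) = 6, p(q(3)) = p(2) = 4, p(q(4)) = p(3) = 8, p(q(5)) = p(4) = 7, p(q(6)) = p(6) = 1, p(q(7)) = p(5) = 2, p(q(8)) = p(8) = 3.
Hence p ∘ q = [5 6 4 8 7 1 2 3].

5 6 4 8 7 1 2 3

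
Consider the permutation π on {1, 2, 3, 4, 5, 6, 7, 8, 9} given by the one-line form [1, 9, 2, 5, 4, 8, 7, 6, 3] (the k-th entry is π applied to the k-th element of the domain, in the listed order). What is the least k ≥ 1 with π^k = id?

Decomposing into disjoint cycles gives cycle lengths 3, 2, 2, 1, 1.
The order is lcm(3, 2, 2) = 6.

6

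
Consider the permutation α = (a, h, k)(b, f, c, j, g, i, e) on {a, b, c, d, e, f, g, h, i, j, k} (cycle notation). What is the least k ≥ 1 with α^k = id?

21

The disjoint cycles have lengths 7, 3, 1.
The order of α is the least common multiple of its cycle lengths: lcm(7, 3) = 21.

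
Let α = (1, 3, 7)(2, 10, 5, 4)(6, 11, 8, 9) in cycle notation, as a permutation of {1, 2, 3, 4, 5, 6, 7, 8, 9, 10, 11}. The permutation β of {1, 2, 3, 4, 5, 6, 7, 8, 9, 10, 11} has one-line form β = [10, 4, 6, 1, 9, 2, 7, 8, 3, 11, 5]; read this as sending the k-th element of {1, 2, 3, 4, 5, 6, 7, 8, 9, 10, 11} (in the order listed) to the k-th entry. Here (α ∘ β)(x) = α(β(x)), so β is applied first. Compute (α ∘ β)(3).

11

First apply β: β(3) = 6, then α(6) = 11. Thus (α ∘ β)(3) = 11.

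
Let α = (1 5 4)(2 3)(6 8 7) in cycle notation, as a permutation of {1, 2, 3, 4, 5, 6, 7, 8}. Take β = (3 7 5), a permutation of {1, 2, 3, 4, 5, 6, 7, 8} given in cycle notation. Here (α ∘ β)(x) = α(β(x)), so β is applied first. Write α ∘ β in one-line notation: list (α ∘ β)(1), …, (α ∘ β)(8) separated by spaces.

(α ∘ β)(x) = α(β(x)). Computing each image: α(β(1)) = α(1) = 5, α(β(2)) = α(2) = 3, α(β(3)) = α(7) = 6, α(β(4)) = α(4) = 1, α(β(5)) = α(3) = 2, α(β(6)) = α(6) = 8, α(β(7)) = α(5) = 4, α(β(8)) = α(8) = 7.
Hence α ∘ β = [5 3 6 1 2 8 4 7].

5 3 6 1 2 8 4 7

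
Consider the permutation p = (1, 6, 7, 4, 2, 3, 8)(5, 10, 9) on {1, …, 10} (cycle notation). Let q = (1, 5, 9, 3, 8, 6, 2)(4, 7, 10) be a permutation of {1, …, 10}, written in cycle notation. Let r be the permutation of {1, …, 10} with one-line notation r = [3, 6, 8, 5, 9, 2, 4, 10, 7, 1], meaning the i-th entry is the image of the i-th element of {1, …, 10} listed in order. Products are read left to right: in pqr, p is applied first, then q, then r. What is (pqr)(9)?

7

(pqr)(9) = r(q(p(9))). p(9) = 5, then q(5) = 9, then r(9) = 7, so the result is 7.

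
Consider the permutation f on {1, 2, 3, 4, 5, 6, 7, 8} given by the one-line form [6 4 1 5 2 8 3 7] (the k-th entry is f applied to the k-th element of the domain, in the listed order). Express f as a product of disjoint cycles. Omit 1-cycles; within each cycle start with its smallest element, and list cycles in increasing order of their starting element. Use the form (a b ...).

From 1: 1 → 6 → 8 → 7 → 3 → 1, closing the cycle (1 6 8 7 3).
Continuing from each remaining unvisited element yields (1 6 8 7 3)(2 4 5).

(1 6 8 7 3)(2 4 5)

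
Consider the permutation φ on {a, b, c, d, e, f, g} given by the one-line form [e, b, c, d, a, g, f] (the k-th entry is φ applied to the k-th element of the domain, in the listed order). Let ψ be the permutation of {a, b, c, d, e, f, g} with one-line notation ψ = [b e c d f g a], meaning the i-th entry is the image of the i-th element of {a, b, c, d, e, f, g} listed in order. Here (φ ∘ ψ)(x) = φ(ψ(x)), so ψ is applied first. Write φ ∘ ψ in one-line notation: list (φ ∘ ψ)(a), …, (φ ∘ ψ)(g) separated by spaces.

b a c d g f e

For each element, apply ψ then φ: a → b → b; b → e → a; c → c → c; d → d → d; e → f → g; f → g → f; g → a → e.
Collecting the images, φ ∘ ψ = [b a c d g f e].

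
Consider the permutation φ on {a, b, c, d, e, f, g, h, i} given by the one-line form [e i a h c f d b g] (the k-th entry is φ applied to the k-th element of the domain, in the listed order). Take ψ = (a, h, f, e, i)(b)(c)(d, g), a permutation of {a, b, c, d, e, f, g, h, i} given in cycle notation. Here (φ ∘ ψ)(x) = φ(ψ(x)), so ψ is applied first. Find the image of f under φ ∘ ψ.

c

ψ(f) = e, then φ(e) = c; composing gives (φ ∘ ψ)(f) = c.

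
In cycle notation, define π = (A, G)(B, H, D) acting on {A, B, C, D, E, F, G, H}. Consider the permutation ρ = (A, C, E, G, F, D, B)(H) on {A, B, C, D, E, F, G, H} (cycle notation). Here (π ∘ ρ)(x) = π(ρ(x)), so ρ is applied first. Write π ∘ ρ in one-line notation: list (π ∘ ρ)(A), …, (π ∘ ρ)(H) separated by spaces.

C G E H A B F D

For each element, apply ρ then π: A → C → C; B → A → G; C → E → E; D → B → H; E → G → A; F → D → B; G → F → F; H → H → D.
Collecting the images, π ∘ ρ = [C G E H A B F D].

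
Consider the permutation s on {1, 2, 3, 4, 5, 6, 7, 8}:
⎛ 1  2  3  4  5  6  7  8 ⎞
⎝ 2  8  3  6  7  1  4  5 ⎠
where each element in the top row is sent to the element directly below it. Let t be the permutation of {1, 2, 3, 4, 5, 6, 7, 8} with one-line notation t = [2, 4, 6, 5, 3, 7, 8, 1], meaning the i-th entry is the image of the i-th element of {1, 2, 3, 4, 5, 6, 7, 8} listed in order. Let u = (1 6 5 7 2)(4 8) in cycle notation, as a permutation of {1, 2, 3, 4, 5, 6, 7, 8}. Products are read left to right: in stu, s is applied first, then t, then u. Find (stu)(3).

(stu)(3) = u(t(s(3))). s(3) = 3, then t(3) = 6, then u(6) = 5, so the result is 5.

5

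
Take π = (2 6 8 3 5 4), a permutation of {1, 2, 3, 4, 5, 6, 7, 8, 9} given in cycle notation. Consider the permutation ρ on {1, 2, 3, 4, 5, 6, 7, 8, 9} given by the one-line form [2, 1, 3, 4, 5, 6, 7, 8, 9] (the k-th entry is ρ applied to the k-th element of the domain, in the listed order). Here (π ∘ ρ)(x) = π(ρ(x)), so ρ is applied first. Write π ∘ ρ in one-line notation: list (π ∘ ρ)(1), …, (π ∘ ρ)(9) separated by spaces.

Chase each element through ρ then π: 1 → 2 → 6; 2 → 1 → 1; 3 → 3 → 5; 4 → 4 → 2; 5 → 5 → 4; 6 → 6 → 8; 7 → 7 → 7; 8 → 8 → 3; 9 → 9 → 9.
Collecting the images, π ∘ ρ = [6 1 5 2 4 8 7 3 9].

6 1 5 2 4 8 7 3 9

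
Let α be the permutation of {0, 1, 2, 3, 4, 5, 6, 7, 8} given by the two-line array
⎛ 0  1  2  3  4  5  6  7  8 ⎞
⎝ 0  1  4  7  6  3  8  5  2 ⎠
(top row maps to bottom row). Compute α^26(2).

Tracing 2 → 4 → … returns to 2 after 4 steps, so 2 lies in a 4-cycle (2 4 6 8).
Since the cycle has length 4, α^26 acts on it the same as α^2 (26 mod 4 = 2).
Stepping 2 places around the cycle: 2 → 4 → 6.

6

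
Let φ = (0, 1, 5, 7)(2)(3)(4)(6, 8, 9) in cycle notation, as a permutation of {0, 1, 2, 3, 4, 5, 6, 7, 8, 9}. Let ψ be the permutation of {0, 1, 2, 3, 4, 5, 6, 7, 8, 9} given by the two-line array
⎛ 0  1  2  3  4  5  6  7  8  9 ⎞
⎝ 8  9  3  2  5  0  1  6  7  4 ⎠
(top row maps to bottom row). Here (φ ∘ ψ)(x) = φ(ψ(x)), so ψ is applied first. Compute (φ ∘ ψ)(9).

4

First apply ψ: ψ(9) = 4, then φ(4) = 4. Thus (φ ∘ ψ)(9) = 4.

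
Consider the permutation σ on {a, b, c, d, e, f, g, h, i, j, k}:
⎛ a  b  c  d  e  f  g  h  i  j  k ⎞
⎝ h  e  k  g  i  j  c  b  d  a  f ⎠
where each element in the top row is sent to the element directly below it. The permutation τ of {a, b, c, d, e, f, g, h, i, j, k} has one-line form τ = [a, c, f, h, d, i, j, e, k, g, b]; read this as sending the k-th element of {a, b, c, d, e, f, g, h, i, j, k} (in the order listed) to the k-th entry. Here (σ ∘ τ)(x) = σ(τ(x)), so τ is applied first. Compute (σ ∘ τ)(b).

k

τ(b) = c, then σ(c) = k; composing gives (σ ∘ τ)(b) = k.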